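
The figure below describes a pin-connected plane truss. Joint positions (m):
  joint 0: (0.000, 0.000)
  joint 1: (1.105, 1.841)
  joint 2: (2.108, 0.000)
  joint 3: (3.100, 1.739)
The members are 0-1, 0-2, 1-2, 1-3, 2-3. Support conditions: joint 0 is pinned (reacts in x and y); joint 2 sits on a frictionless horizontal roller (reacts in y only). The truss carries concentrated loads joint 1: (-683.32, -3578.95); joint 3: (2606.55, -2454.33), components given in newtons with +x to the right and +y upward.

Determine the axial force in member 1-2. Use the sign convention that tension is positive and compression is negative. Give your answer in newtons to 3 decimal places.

N=4 nodes, M=5 members, R=3 reactions → 2N=8, M+R=8
member 0 (0-1): L=2.1472, (cx,cy)=(0.5146,0.8574)
member 1 (0-2): L=2.1080, (cx,cy)=(1.0000,0.0000)
member 2 (1-2): L=2.0965, (cx,cy)=(0.4784,-0.8781)
member 3 (1-3): L=1.9976, (cx,cy)=(0.9987,-0.0511)
member 4 (2-3): L=2.0020, (cx,cy)=(0.4955,0.8686)
solve A·x = −loads:
  F[0-1] = +1172.8346 N (tension)
  F[0-2] = +1319.6509 N (tension)
  F[1-2] = -5447.4639 N (compression)
  F[1-3] = +3898.1468 N (tension)
  F[2-3] = -2596.4261 N (compression)
  Rx@0 = -1923.2300 N
  Ry@0 = -1005.6010 N
  Ry@2 = +7038.8810 N

-5447.464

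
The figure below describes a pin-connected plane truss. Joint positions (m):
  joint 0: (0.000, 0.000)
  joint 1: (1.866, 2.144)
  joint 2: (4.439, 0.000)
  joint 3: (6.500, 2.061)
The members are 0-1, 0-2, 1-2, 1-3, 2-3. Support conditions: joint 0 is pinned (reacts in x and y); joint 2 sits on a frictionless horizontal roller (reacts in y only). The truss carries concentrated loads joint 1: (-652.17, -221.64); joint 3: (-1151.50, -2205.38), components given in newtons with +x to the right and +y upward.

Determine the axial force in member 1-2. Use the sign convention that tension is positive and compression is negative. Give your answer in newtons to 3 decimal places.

N=4 nodes, M=5 members, R=3 reactions → 2N=8, M+R=8
member 0 (0-1): L=2.8423, (cx,cy)=(0.6565,0.7543)
member 1 (0-2): L=4.4390, (cx,cy)=(1.0000,0.0000)
member 2 (1-2): L=3.3492, (cx,cy)=(0.7682,-0.6402)
member 3 (1-3): L=4.6347, (cx,cy)=(0.9998,-0.0179)
member 4 (2-3): L=2.9147, (cx,cy)=(0.7071,0.7071)
solve A·x = −loads:
  F[0-1] = +60.7793 N (tension)
  F[0-2] = -1843.5722 N (compression)
  F[1-2] = -446.8151 N (compression)
  F[1-3] = +1035.5021 N (tension)
  F[2-3] = -3092.6531 N (compression)
  Rx@0 = +1803.6700 N
  Ry@0 = -45.8469 N
  Ry@2 = +2472.8669 N

-446.815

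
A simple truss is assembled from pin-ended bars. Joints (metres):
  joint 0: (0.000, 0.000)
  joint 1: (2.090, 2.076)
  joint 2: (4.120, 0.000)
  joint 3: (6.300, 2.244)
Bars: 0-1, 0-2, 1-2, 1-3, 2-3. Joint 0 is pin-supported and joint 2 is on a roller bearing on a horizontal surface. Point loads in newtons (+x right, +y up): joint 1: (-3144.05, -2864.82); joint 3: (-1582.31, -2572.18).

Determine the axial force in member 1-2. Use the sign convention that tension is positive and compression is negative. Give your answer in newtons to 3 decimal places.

N=4 nodes, M=5 members, R=3 reactions → 2N=8, M+R=8
member 0 (0-1): L=2.9458, (cx,cy)=(0.7095,0.7047)
member 1 (0-2): L=4.1200, (cx,cy)=(1.0000,0.0000)
member 2 (1-2): L=2.9036, (cx,cy)=(0.6991,-0.7150)
member 3 (1-3): L=4.2134, (cx,cy)=(0.9992,0.0399)
member 4 (2-3): L=3.1286, (cx,cy)=(0.6968,0.7173)
solve A·x = −loads:
  F[0-1] = -3542.6478 N (compression)
  F[0-2] = -2212.9256 N (compression)
  F[1-2] = -461.7919 N (compression)
  F[1-3] = +954.2322 N (tension)
  F[2-3] = -3639.1605 N (compression)
  Rx@0 = +4726.3600 N
  Ry@0 = +2496.5980 N
  Ry@2 = +2940.4020 N

-461.792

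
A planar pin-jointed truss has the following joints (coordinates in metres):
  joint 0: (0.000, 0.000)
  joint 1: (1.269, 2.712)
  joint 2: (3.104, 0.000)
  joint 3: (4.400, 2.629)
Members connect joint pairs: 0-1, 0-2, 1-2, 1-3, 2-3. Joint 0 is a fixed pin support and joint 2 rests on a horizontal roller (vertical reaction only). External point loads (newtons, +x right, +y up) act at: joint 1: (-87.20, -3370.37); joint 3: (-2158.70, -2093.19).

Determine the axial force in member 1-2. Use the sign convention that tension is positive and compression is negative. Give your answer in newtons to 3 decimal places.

-383.747

N=4 nodes, M=5 members, R=3 reactions → 2N=8, M+R=8
member 0 (0-1): L=2.9942, (cx,cy)=(0.4238,0.9057)
member 1 (0-2): L=3.1040, (cx,cy)=(1.0000,0.0000)
member 2 (1-2): L=3.2745, (cx,cy)=(0.5604,-0.8282)
member 3 (1-3): L=3.1321, (cx,cy)=(0.9996,-0.0265)
member 4 (2-3): L=2.9311, (cx,cy)=(0.4422,0.8969)
solve A·x = −loads:
  F[0-1] = -3337.6357 N (compression)
  F[0-2] = -831.3509 N (compression)
  F[1-2] = -383.7468 N (compression)
  F[1-3] = -1112.6898 N (compression)
  F[2-3] = -2366.5816 N (compression)
  Rx@0 = +2245.9000 N
  Ry@0 = +3023.0552 N
  Ry@2 = +2440.5048 N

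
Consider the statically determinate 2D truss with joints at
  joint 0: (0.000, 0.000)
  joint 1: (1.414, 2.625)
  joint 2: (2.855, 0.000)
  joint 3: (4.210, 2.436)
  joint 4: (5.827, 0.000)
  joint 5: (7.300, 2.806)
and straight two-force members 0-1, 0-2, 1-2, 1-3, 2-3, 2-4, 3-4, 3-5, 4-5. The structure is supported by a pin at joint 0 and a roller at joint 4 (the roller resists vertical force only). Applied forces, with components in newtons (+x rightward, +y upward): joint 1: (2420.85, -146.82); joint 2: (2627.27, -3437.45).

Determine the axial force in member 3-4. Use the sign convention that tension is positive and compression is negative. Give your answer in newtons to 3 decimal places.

N=6 nodes, M=9 members, R=3 reactions → 2N=12, M+R=12
member 0 (0-1): L=2.9816, (cx,cy)=(0.4742,0.8804)
member 1 (0-2): L=2.8550, (cx,cy)=(1.0000,0.0000)
member 2 (1-2): L=2.9945, (cx,cy)=(0.4812,-0.8766)
member 3 (1-3): L=2.8024, (cx,cy)=(0.9977,-0.0674)
member 4 (2-3): L=2.7875, (cx,cy)=(0.4861,0.8739)
member 5 (2-4): L=2.9720, (cx,cy)=(1.0000,0.0000)
member 6 (3-4): L=2.9238, (cx,cy)=(0.5530,-0.8332)
member 7 (3-5): L=3.1121, (cx,cy)=(0.9929,0.1189)
member 8 (4-5): L=3.1691, (cx,cy)=(0.4648,0.8854)
solve A·x = −loads:
  F[0-1] = -878.9920 N (compression)
  F[0-2] = +5464.9730 N (tension)
  F[1-2] = +970.1268 N (tension)
  F[1-3] = -3312.0822 N (compression)
  F[2-3] = +2960.3201 N (tension)
  F[2-4] = +1865.5303 N (tension)
  F[3-4] = -3373.2185 N (compression)
  F[3-5] = +0.0000 N (tension)
  F[4-5] = +0.0000 N (tension)
  Rx@0 = -5048.1200 N
  Ry@0 = +773.8608 N
  Ry@4 = +2810.4092 N

-3373.219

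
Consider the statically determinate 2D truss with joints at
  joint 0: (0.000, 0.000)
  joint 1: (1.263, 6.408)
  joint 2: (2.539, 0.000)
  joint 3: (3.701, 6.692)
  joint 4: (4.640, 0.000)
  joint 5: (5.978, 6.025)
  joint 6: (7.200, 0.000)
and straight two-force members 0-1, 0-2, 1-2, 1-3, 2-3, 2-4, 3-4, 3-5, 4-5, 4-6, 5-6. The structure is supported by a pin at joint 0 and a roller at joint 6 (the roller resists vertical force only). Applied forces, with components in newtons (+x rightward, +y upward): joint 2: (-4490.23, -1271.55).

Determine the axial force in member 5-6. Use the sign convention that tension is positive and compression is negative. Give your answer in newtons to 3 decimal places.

-457.528

N=7 nodes, M=11 members, R=3 reactions → 2N=14, M+R=14
member 0 (0-1): L=6.5313, (cx,cy)=(0.1934,0.9811)
member 1 (0-2): L=2.5390, (cx,cy)=(1.0000,0.0000)
member 2 (1-2): L=6.5338, (cx,cy)=(0.1953,-0.9807)
member 3 (1-3): L=2.4545, (cx,cy)=(0.9933,0.1157)
member 4 (2-3): L=6.7921, (cx,cy)=(0.1711,0.9853)
member 5 (2-4): L=2.1010, (cx,cy)=(1.0000,0.0000)
member 6 (3-4): L=6.7576, (cx,cy)=(0.1390,-0.9903)
member 7 (3-5): L=2.3727, (cx,cy)=(0.9597,-0.2811)
member 8 (4-5): L=6.1718, (cx,cy)=(0.2168,0.9762)
member 9 (4-6): L=2.5600, (cx,cy)=(1.0000,0.0000)
member 10 (5-6): L=6.1477, (cx,cy)=(0.1988,-0.9800)
solve A·x = −loads:
  F[0-1] = -838.9883 N (compression)
  F[0-2] = -4327.9889 N (compression)
  F[1-2] = +801.4521 N (tension)
  F[1-3] = -320.9137 N (compression)
  F[2-3] = +492.7950 N (tension)
  F[2-4] = +234.4508 N (tension)
  F[3-4] = -399.8765 N (compression)
  F[3-5] = -186.4027 N (compression)
  F[4-5] = +405.6443 N (tension)
  F[4-6] = +90.9448 N (tension)
  F[5-6] = -457.5278 N (compression)
  Rx@0 = +4490.2300 N
  Ry@0 = +823.1520 N
  Ry@6 = +448.3980 N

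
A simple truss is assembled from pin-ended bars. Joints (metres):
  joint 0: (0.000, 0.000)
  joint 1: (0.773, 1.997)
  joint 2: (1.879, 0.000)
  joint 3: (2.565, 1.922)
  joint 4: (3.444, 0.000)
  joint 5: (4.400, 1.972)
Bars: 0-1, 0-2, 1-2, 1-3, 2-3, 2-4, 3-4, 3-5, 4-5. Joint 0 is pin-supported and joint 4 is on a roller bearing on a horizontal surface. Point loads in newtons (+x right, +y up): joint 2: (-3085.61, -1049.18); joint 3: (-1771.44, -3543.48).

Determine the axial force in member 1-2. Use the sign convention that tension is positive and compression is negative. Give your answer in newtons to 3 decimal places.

2818.113

N=6 nodes, M=9 members, R=3 reactions → 2N=12, M+R=12
member 0 (0-1): L=2.1414, (cx,cy)=(0.3610,0.9326)
member 1 (0-2): L=1.8790, (cx,cy)=(1.0000,0.0000)
member 2 (1-2): L=2.2828, (cx,cy)=(0.4845,-0.8748)
member 3 (1-3): L=1.7936, (cx,cy)=(0.9991,-0.0418)
member 4 (2-3): L=2.0408, (cx,cy)=(0.3362,0.9418)
member 5 (2-4): L=1.5650, (cx,cy)=(1.0000,0.0000)
member 6 (3-4): L=2.1135, (cx,cy)=(0.4159,-0.9094)
member 7 (3-5): L=1.8357, (cx,cy)=(0.9996,0.0272)
member 8 (4-5): L=2.1915, (cx,cy)=(0.4362,0.8998)
solve A·x = −loads:
  F[0-1] = -2541.0795 N (compression)
  F[0-2] = -3939.7686 N (compression)
  F[1-2] = +2818.1126 N (tension)
  F[1-3] = -2284.6257 N (compression)
  F[2-3] = -1503.5931 N (compression)
  F[2-4] = +1016.6204 N (tension)
  F[3-4] = -2444.3566 N (compression)
  F[3-5] = -0.0000 N (compression)
  F[4-5] = +0.0000 N (tension)
  Rx@0 = +4857.0500 N
  Ry@0 = +2369.7425 N
  Ry@4 = +2222.9175 N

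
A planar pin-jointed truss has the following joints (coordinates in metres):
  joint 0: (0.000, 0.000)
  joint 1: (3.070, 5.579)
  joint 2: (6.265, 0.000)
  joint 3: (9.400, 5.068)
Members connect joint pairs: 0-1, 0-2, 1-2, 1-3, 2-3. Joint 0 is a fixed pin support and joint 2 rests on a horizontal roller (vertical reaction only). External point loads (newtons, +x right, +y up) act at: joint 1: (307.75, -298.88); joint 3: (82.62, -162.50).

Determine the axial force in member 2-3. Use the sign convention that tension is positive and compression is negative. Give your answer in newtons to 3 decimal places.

N=4 nodes, M=5 members, R=3 reactions → 2N=8, M+R=8
member 0 (0-1): L=6.3679, (cx,cy)=(0.4821,0.8761)
member 1 (0-2): L=6.2650, (cx,cy)=(1.0000,0.0000)
member 2 (1-2): L=6.4291, (cx,cy)=(0.4970,-0.8678)
member 3 (1-3): L=6.3506, (cx,cy)=(0.9968,-0.0805)
member 4 (2-3): L=5.9593, (cx,cy)=(0.5261,0.8504)
solve A·x = −loads:
  F[0-1] = +307.9282 N (tension)
  F[0-2] = +241.9161 N (tension)
  F[1-2] = -671.5358 N (compression)
  F[1-3] = +174.9974 N (tension)
  F[2-3] = -174.5200 N (compression)
  Rx@0 = -390.3700 N
  Ry@0 = -269.7799 N
  Ry@2 = +731.1599 N

-174.520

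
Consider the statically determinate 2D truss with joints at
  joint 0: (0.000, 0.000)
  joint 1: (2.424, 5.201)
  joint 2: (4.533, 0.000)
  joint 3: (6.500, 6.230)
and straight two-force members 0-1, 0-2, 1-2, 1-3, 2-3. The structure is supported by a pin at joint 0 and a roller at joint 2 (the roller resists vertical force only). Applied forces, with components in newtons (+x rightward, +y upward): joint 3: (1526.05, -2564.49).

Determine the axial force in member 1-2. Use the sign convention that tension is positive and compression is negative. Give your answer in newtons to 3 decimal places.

-2772.630

N=4 nodes, M=5 members, R=3 reactions → 2N=8, M+R=8
member 0 (0-1): L=5.7381, (cx,cy)=(0.4224,0.9064)
member 1 (0-2): L=4.5330, (cx,cy)=(1.0000,0.0000)
member 2 (1-2): L=5.6123, (cx,cy)=(0.3758,-0.9267)
member 3 (1-3): L=4.2039, (cx,cy)=(0.9696,0.2448)
member 4 (2-3): L=6.5331, (cx,cy)=(0.3011,0.9536)
solve A·x = −loads:
  F[0-1] = +3541.6866 N (tension)
  F[0-2] = +29.9105 N (tension)
  F[1-2] = -2772.6299 N (compression)
  F[1-3] = +2617.6660 N (tension)
  F[2-3] = -3361.1891 N (compression)
  Rx@0 = -1526.0500 N
  Ry@0 = -3210.1574 N
  Ry@2 = +5774.6474 N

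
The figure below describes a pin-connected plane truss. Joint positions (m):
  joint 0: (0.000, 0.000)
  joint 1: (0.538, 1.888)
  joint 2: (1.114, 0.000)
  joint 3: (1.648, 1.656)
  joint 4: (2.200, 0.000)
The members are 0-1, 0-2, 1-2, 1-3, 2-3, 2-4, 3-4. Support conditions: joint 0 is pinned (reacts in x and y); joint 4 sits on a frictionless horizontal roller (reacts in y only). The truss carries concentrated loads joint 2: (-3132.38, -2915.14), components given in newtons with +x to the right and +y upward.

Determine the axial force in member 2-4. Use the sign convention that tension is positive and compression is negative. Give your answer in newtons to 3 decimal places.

N=5 nodes, M=7 members, R=3 reactions → 2N=10, M+R=10
member 0 (0-1): L=1.9632, (cx,cy)=(0.2740,0.9617)
member 1 (0-2): L=1.1140, (cx,cy)=(1.0000,0.0000)
member 2 (1-2): L=1.9739, (cx,cy)=(0.2918,-0.9565)
member 3 (1-3): L=1.1340, (cx,cy)=(0.9788,-0.2046)
member 4 (2-3): L=1.7400, (cx,cy)=(0.3069,0.9517)
member 5 (2-4): L=1.0860, (cx,cy)=(1.0000,0.0000)
member 6 (3-4): L=1.7456, (cx,cy)=(0.3162,-0.9487)
solve A·x = −loads:
  F[0-1] = -1496.3037 N (compression)
  F[0-2] = -2722.3205 N (compression)
  F[1-2] = +1702.6769 N (tension)
  F[1-3] = -926.5093 N (compression)
  F[2-3] = +1351.8047 N (tension)
  F[2-4] = +492.0403 N (tension)
  F[3-4] = -1555.9680 N (compression)
  Rx@0 = +3132.3800 N
  Ry@0 = +1439.0191 N
  Ry@4 = +1476.1209 N

492.040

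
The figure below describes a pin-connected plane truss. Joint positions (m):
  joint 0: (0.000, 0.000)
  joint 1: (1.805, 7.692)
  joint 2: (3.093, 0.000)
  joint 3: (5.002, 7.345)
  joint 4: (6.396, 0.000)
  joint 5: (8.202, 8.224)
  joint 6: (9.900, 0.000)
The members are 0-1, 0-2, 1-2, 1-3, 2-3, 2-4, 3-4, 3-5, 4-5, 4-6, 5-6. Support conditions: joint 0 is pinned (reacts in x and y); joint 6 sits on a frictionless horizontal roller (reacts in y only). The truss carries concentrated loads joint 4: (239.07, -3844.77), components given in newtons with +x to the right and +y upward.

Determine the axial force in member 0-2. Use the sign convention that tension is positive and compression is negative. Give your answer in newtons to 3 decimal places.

558.398

N=7 nodes, M=11 members, R=3 reactions → 2N=14, M+R=14
member 0 (0-1): L=7.9009, (cx,cy)=(0.2285,0.9736)
member 1 (0-2): L=3.0930, (cx,cy)=(1.0000,0.0000)
member 2 (1-2): L=7.7991, (cx,cy)=(0.1651,-0.9863)
member 3 (1-3): L=3.2158, (cx,cy)=(0.9942,-0.1079)
member 4 (2-3): L=7.5890, (cx,cy)=(0.2515,0.9678)
member 5 (2-4): L=3.3030, (cx,cy)=(1.0000,0.0000)
member 6 (3-4): L=7.4761, (cx,cy)=(0.1865,-0.9825)
member 7 (3-5): L=3.3185, (cx,cy)=(0.9643,0.2649)
member 8 (4-5): L=8.4200, (cx,cy)=(0.2145,0.9767)
member 9 (4-6): L=3.5040, (cx,cy)=(1.0000,0.0000)
member 10 (5-6): L=8.3975, (cx,cy)=(0.2022,-0.9793)
solve A·x = −loads:
  F[0-1] = -1397.7802 N (compression)
  F[0-2] = +558.3981 N (tension)
  F[1-2] = +1441.0946 N (tension)
  F[1-3] = -560.5945 N (compression)
  F[2-3] = -1468.5273 N (compression)
  F[2-4] = +1165.7956 N (tension)
  F[3-4] = +1070.2101 N (tension)
  F[3-5] = -1167.9955 N (compression)
  F[4-5] = +2859.8895 N (tension)
  F[4-6] = +512.8593 N (tension)
  F[5-6] = -2536.3466 N (compression)
  Rx@0 = -239.0700 N
  Ry@0 = +1360.8156 N
  Ry@6 = +2483.9544 N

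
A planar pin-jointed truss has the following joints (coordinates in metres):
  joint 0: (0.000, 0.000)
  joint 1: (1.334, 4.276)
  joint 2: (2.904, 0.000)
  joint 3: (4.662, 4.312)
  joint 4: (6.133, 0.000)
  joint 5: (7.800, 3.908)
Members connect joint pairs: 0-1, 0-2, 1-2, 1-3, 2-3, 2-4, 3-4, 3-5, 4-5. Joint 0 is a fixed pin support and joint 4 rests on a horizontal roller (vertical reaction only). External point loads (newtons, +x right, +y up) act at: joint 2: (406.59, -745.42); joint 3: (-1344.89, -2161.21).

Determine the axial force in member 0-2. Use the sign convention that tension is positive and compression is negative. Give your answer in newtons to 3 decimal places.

N=6 nodes, M=9 members, R=3 reactions → 2N=12, M+R=12
member 0 (0-1): L=4.4793, (cx,cy)=(0.2978,0.9546)
member 1 (0-2): L=2.9040, (cx,cy)=(1.0000,0.0000)
member 2 (1-2): L=4.5551, (cx,cy)=(0.3447,-0.9387)
member 3 (1-3): L=3.3282, (cx,cy)=(0.9999,0.0108)
member 4 (2-3): L=4.6566, (cx,cy)=(0.3775,0.9260)
member 5 (2-4): L=3.2290, (cx,cy)=(1.0000,0.0000)
member 6 (3-4): L=4.5560, (cx,cy)=(0.3229,-0.9464)
member 7 (3-5): L=3.1639, (cx,cy)=(0.9918,-0.1277)
member 8 (4-5): L=4.2487, (cx,cy)=(0.3924,0.9198)
solve A·x = −loads:
  F[0-1] = -1944.6364 N (compression)
  F[0-2] = -359.1536 N (compression)
  F[1-2] = +1963.0996 N (tension)
  F[1-3] = -1255.8364 N (compression)
  F[2-3] = -1185.0896 N (compression)
  F[2-4] = +358.2784 N (tension)
  F[3-4] = -1109.6658 N (compression)
  F[3-5] = +0.0000 N (tension)
  F[4-5] = -0.0000 N (compression)
  Rx@0 = +938.3000 N
  Ry@0 = +1856.3944 N
  Ry@4 = +1050.2356 N

-359.154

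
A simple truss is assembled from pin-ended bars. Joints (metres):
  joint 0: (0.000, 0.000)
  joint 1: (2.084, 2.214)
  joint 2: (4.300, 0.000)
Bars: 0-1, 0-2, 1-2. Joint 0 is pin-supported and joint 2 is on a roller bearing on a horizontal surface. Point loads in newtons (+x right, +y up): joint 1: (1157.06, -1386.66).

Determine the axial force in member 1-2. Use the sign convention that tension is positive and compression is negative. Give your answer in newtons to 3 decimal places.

-1793.747

N=3 nodes, M=3 members, R=3 reactions → 2N=6, M+R=6
member 0 (0-1): L=3.0405, (cx,cy)=(0.6854,0.7282)
member 1 (0-2): L=4.3000, (cx,cy)=(1.0000,0.0000)
member 2 (1-2): L=3.1325, (cx,cy)=(0.7074,-0.7068)
solve A·x = −loads:
  F[0-1] = -163.2362 N (compression)
  F[0-2] = +1268.9430 N (tension)
  F[1-2] = -1793.7468 N (compression)
  Rx@0 = -1157.0600 N
  Ry@0 = +118.8623 N
  Ry@2 = +1267.7977 N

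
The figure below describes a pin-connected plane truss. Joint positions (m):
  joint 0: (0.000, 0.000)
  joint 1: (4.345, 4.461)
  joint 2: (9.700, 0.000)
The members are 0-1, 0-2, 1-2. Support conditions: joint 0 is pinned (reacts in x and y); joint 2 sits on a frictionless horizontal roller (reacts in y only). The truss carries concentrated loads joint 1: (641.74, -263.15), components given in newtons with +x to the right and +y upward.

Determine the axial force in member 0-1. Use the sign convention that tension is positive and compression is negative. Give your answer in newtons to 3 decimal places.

209.196

N=3 nodes, M=3 members, R=3 reactions → 2N=6, M+R=6
member 0 (0-1): L=6.2273, (cx,cy)=(0.6977,0.7164)
member 1 (0-2): L=9.7000, (cx,cy)=(1.0000,0.0000)
member 2 (1-2): L=6.9697, (cx,cy)=(0.7683,-0.6401)
solve A·x = −loads:
  F[0-1] = +209.1956 N (tension)
  F[0-2] = +495.7776 N (tension)
  F[1-2] = -645.2690 N (compression)
  Rx@0 = -641.7400 N
  Ry@0 = -149.8592 N
  Ry@2 = +413.0092 N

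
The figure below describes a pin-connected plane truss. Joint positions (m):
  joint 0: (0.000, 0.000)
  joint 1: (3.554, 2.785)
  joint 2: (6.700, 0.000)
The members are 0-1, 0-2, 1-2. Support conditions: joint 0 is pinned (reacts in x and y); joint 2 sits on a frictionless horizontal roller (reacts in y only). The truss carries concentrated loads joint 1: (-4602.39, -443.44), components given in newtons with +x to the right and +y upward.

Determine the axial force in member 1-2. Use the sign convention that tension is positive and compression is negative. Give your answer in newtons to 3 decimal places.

N=3 nodes, M=3 members, R=3 reactions → 2N=6, M+R=6
member 0 (0-1): L=4.5152, (cx,cy)=(0.7871,0.6168)
member 1 (0-2): L=6.7000, (cx,cy)=(1.0000,0.0000)
member 2 (1-2): L=4.2016, (cx,cy)=(0.7488,-0.6628)
solve A·x = −loads:
  F[0-1] = -3439.1832 N (compression)
  F[0-2] = -1895.3506 N (compression)
  F[1-2] = +2531.3183 N (tension)
  Rx@0 = +4602.3900 N
  Ry@0 = +2121.3013 N
  Ry@2 = -1677.8613 N

2531.318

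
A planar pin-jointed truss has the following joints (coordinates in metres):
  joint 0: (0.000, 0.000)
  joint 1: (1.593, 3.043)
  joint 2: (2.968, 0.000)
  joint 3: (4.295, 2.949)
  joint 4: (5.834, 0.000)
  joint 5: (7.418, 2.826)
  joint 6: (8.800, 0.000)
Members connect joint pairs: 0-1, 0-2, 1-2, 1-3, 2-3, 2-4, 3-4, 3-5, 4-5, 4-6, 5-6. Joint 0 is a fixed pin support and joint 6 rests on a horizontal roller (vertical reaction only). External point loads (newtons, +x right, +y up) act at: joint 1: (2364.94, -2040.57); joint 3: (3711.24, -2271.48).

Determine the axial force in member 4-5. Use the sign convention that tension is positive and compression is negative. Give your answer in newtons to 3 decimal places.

N=7 nodes, M=11 members, R=3 reactions → 2N=14, M+R=14
member 0 (0-1): L=3.4347, (cx,cy)=(0.4638,0.8859)
member 1 (0-2): L=2.9680, (cx,cy)=(1.0000,0.0000)
member 2 (1-2): L=3.3392, (cx,cy)=(0.4118,-0.9113)
member 3 (1-3): L=2.7036, (cx,cy)=(0.9994,-0.0348)
member 4 (2-3): L=3.2338, (cx,cy)=(0.4104,0.9119)
member 5 (2-4): L=2.8660, (cx,cy)=(1.0000,0.0000)
member 6 (3-4): L=3.3264, (cx,cy)=(0.4627,-0.8865)
member 7 (3-5): L=3.1254, (cx,cy)=(0.9992,-0.0394)
member 8 (4-5): L=3.2396, (cx,cy)=(0.4889,0.8723)
member 9 (4-6): L=2.9660, (cx,cy)=(1.0000,0.0000)
member 10 (5-6): L=3.1458, (cx,cy)=(0.4393,-0.8983)
solve A·x = −loads:
  F[0-1] = -872.0071 N (compression)
  F[0-2] = +6480.6076 N (tension)
  F[1-2] = -1306.2711 N (compression)
  F[1-3] = -2232.8327 N (compression)
  F[2-3] = +1305.3542 N (tension)
  F[2-4] = +5407.0683 N (tension)
  F[3-4] = -3831.0313 N (compression)
  F[3-5] = -3637.4271 N (compression)
  F[4-5] = +3893.4832 N (tension)
  F[4-6] = +1730.9229 N (tension)
  F[5-6] = -3940.0697 N (compression)
  Rx@0 = -6076.1800 N
  Ry@0 = +772.5507 N
  Ry@6 = +3539.4993 N

3893.483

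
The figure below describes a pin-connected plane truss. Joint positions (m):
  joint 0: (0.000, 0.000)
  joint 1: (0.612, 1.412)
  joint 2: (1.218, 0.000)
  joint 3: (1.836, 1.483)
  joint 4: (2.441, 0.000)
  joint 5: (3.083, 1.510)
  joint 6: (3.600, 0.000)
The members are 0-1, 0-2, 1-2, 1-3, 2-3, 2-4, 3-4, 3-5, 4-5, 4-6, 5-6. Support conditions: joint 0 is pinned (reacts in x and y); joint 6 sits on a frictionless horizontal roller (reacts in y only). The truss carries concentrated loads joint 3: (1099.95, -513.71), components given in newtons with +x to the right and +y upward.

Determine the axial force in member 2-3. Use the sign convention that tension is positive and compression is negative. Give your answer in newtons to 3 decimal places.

N=7 nodes, M=11 members, R=3 reactions → 2N=14, M+R=14
member 0 (0-1): L=1.5389, (cx,cy)=(0.3977,0.9175)
member 1 (0-2): L=1.2180, (cx,cy)=(1.0000,0.0000)
member 2 (1-2): L=1.5365, (cx,cy)=(0.3944,-0.9189)
member 3 (1-3): L=1.2261, (cx,cy)=(0.9983,0.0579)
member 4 (2-3): L=1.6066, (cx,cy)=(0.3847,0.9231)
member 5 (2-4): L=1.2230, (cx,cy)=(1.0000,0.0000)
member 6 (3-4): L=1.6017, (cx,cy)=(0.3777,-0.9259)
member 7 (3-5): L=1.2473, (cx,cy)=(0.9998,0.0216)
member 8 (4-5): L=1.6408, (cx,cy)=(0.3913,0.9203)
member 9 (4-6): L=1.1590, (cx,cy)=(1.0000,0.0000)
member 10 (5-6): L=1.5961, (cx,cy)=(0.3239,-0.9461)
solve A·x = −loads:
  F[0-1] = +219.5042 N (tension)
  F[0-2] = +1012.6575 N (tension)
  F[1-2] = -208.4653 N (compression)
  F[1-3] = +169.7942 N (tension)
  F[2-3] = +207.5359 N (tension)
  F[2-4] = +850.6101 N (tension)
  F[3-4] = -785.2833 N (compression)
  F[3-5] = -554.1124 N (compression)
  F[4-5] = +790.0947 N (tension)
  F[4-6] = +244.8424 N (tension)
  F[5-6] = -755.8642 N (compression)
  Rx@0 = -1099.9500 N
  Ry@0 = -201.4004 N
  Ry@6 = +715.1104 N

207.536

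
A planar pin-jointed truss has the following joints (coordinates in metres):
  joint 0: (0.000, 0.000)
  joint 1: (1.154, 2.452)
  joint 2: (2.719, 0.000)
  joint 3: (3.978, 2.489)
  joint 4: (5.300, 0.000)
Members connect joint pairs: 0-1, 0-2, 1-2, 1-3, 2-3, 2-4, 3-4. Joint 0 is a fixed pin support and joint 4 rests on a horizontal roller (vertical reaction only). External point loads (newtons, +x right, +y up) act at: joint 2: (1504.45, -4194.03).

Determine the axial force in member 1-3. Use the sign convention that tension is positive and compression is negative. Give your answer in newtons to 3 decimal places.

N=5 nodes, M=7 members, R=3 reactions → 2N=10, M+R=10
member 0 (0-1): L=2.7100, (cx,cy)=(0.4258,0.9048)
member 1 (0-2): L=2.7190, (cx,cy)=(1.0000,0.0000)
member 2 (1-2): L=2.9089, (cx,cy)=(0.5380,-0.8429)
member 3 (1-3): L=2.8242, (cx,cy)=(0.9999,0.0131)
member 4 (2-3): L=2.7893, (cx,cy)=(0.4514,0.8923)
member 5 (2-4): L=2.5810, (cx,cy)=(1.0000,0.0000)
member 6 (3-4): L=2.8183, (cx,cy)=(0.4691,-0.8832)
solve A·x = −loads:
  F[0-1] = -2257.3044 N (compression)
  F[0-2] = +2465.6837 N (tension)
  F[1-2] = +2388.0571 N (tension)
  F[1-3] = -2246.2239 N (compression)
  F[2-3] = +2444.1900 N (tension)
  F[2-4] = +1142.8032 N (tension)
  F[3-4] = -2436.2785 N (compression)
  Rx@0 = -1504.4500 N
  Ry@0 = +2042.4135 N
  Ry@4 = +2151.6165 N

-2246.224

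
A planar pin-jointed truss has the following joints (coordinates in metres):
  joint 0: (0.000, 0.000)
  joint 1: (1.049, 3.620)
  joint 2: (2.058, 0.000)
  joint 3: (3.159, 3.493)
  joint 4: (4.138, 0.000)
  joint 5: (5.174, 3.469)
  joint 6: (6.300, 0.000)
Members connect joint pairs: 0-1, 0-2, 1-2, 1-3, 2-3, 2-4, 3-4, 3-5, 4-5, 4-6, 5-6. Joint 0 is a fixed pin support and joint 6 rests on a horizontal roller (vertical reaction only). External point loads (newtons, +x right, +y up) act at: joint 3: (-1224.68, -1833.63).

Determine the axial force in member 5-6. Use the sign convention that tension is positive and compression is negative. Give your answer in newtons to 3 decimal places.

-252.765

N=7 nodes, M=11 members, R=3 reactions → 2N=14, M+R=14
member 0 (0-1): L=3.7689, (cx,cy)=(0.2783,0.9605)
member 1 (0-2): L=2.0580, (cx,cy)=(1.0000,0.0000)
member 2 (1-2): L=3.7580, (cx,cy)=(0.2685,-0.9633)
member 3 (1-3): L=2.1138, (cx,cy)=(0.9982,-0.0601)
member 4 (2-3): L=3.6624, (cx,cy)=(0.3006,0.9537)
member 5 (2-4): L=2.0800, (cx,cy)=(1.0000,0.0000)
member 6 (3-4): L=3.6276, (cx,cy)=(0.2699,-0.9629)
member 7 (3-5): L=2.0151, (cx,cy)=(0.9999,-0.0119)
member 8 (4-5): L=3.6204, (cx,cy)=(0.2862,0.9582)
member 9 (4-6): L=2.1620, (cx,cy)=(1.0000,0.0000)
member 10 (5-6): L=3.6472, (cx,cy)=(0.3087,-0.9511)
solve A·x = −loads:
  F[0-1] = -1658.7568 N (compression)
  F[0-2] = -763.0005 N (compression)
  F[1-2] = +1711.5042 N (tension)
  F[1-3] = -922.8765 N (compression)
  F[2-3] = -1728.6197 N (compression)
  F[2-4] = +216.1899 N (tension)
  F[3-4] = -247.8350 N (compression)
  F[3-5] = -149.3159 N (compression)
  F[4-5] = +249.0538 N (tension)
  F[4-6] = +78.0369 N (tension)
  F[5-6] = -252.7653 N (compression)
  Rx@0 = +1224.6800 N
  Ry@0 = +1593.2126 N
  Ry@6 = +240.4174 N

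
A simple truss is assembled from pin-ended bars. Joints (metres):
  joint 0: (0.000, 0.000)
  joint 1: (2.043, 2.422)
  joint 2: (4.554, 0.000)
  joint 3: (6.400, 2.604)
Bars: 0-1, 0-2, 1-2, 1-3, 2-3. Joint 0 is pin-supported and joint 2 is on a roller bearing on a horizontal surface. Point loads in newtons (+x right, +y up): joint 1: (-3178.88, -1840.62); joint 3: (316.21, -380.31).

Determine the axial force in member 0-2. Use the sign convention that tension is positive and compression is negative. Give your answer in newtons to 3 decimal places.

N=4 nodes, M=5 members, R=3 reactions → 2N=8, M+R=8
member 0 (0-1): L=3.1686, (cx,cy)=(0.6448,0.7644)
member 1 (0-2): L=4.5540, (cx,cy)=(1.0000,0.0000)
member 2 (1-2): L=3.4887, (cx,cy)=(0.7197,-0.6942)
member 3 (1-3): L=4.3608, (cx,cy)=(0.9991,0.0417)
member 4 (2-3): L=3.1919, (cx,cy)=(0.5783,0.8158)
solve A·x = −loads:
  F[0-1] = -3101.3035 N (compression)
  F[0-2] = -863.0511 N (compression)
  F[1-2] = +799.6823 N (tension)
  F[1-3] = +604.2186 N (tension)
  F[2-3] = -497.0899 N (compression)
  Rx@0 = +2862.6700 N
  Ry@0 = +2370.5712 N
  Ry@2 = -149.6412 N

-863.051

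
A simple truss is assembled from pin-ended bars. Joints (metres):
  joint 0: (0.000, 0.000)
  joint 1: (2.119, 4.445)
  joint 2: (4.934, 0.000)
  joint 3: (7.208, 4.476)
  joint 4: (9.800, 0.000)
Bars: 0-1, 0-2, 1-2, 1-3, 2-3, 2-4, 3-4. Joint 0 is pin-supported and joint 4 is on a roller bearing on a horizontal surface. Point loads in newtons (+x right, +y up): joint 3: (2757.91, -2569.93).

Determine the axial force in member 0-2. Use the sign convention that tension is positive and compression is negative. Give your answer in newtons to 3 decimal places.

2481.457

N=5 nodes, M=7 members, R=3 reactions → 2N=10, M+R=10
member 0 (0-1): L=4.9242, (cx,cy)=(0.4303,0.9027)
member 1 (0-2): L=4.9340, (cx,cy)=(1.0000,0.0000)
member 2 (1-2): L=5.2614, (cx,cy)=(0.5350,-0.8448)
member 3 (1-3): L=5.0891, (cx,cy)=(1.0000,0.0061)
member 4 (2-3): L=5.0205, (cx,cy)=(0.4529,0.8915)
member 5 (2-4): L=4.8660, (cx,cy)=(1.0000,0.0000)
member 6 (3-4): L=5.1723, (cx,cy)=(0.5011,-0.8654)
solve A·x = −loads:
  F[0-1] = +642.4371 N (tension)
  F[0-2] = +2481.4566 N (tension)
  F[1-2] = -681.7993 N (compression)
  F[1-3] = +641.2480 N (tension)
  F[2-3] = +646.0803 N (tension)
  F[2-4] = +1824.0377 N (tension)
  F[3-4] = -3639.8659 N (compression)
  Rx@0 = -2757.9100 N
  Ry@0 = -579.9129 N
  Ry@4 = +3149.8429 N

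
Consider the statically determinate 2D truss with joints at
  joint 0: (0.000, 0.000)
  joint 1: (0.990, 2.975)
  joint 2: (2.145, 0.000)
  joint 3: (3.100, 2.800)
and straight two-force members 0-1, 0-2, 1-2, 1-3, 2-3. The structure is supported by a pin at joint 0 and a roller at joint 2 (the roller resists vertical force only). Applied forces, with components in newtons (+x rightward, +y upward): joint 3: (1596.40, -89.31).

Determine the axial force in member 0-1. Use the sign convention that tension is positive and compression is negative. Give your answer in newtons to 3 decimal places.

N=4 nodes, M=5 members, R=3 reactions → 2N=8, M+R=8
member 0 (0-1): L=3.1354, (cx,cy)=(0.3157,0.9488)
member 1 (0-2): L=2.1450, (cx,cy)=(1.0000,0.0000)
member 2 (1-2): L=3.1913, (cx,cy)=(0.3619,-0.9322)
member 3 (1-3): L=2.1172, (cx,cy)=(0.9966,-0.0827)
member 4 (2-3): L=2.9584, (cx,cy)=(0.3228,0.9465)
solve A·x = −loads:
  F[0-1] = +2238.1388 N (tension)
  F[0-2] = +889.7092 N (tension)
  F[1-2] = -2418.8306 N (compression)
  F[1-3] = +1587.5387 N (tension)
  F[2-3] = +44.2779 N (tension)
  Rx@0 = -1596.4000 N
  Ry@0 = -2123.6415 N
  Ry@2 = +2212.9515 N

2238.139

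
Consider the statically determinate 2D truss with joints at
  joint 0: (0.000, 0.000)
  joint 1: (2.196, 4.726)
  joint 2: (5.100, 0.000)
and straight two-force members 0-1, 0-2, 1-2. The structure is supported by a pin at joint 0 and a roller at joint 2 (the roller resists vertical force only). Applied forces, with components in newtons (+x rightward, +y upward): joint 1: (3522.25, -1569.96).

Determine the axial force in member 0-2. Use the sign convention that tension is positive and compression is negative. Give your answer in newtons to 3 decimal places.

2420.998

N=3 nodes, M=3 members, R=3 reactions → 2N=6, M+R=6
member 0 (0-1): L=5.2113, (cx,cy)=(0.4214,0.9069)
member 1 (0-2): L=5.1000, (cx,cy)=(1.0000,0.0000)
member 2 (1-2): L=5.5469, (cx,cy)=(0.5235,-0.8520)
solve A·x = −loads:
  F[0-1] = +2613.3591 N (tension)
  F[0-2] = +2420.9983 N (tension)
  F[1-2] = -4624.3380 N (compression)
  Rx@0 = -3522.2500 N
  Ry@0 = -2369.9980 N
  Ry@2 = +3939.9580 N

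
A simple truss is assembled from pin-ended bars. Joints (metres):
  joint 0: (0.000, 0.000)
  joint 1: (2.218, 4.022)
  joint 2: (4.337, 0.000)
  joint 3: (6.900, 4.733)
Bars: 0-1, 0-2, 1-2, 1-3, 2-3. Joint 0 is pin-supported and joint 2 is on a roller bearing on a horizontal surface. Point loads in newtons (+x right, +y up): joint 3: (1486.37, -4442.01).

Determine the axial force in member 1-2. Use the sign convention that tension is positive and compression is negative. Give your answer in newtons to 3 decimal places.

-4072.676

N=4 nodes, M=5 members, R=3 reactions → 2N=8, M+R=8
member 0 (0-1): L=4.5930, (cx,cy)=(0.4829,0.8757)
member 1 (0-2): L=4.3370, (cx,cy)=(1.0000,0.0000)
member 2 (1-2): L=4.5461, (cx,cy)=(0.4661,-0.8847)
member 3 (1-3): L=4.7357, (cx,cy)=(0.9887,0.1501)
member 4 (2-3): L=5.3824, (cx,cy)=(0.4762,0.8793)
solve A·x = −loads:
  F[0-1] = +4850.1481 N (tension)
  F[0-2] = -855.7891 N (compression)
  F[1-2] = -4072.6755 N (compression)
  F[1-3] = +4289.1232 N (tension)
  F[2-3] = -5783.7978 N (compression)
  Rx@0 = -1486.3700 N
  Ry@0 = -4247.1434 N
  Ry@2 = +8689.1534 N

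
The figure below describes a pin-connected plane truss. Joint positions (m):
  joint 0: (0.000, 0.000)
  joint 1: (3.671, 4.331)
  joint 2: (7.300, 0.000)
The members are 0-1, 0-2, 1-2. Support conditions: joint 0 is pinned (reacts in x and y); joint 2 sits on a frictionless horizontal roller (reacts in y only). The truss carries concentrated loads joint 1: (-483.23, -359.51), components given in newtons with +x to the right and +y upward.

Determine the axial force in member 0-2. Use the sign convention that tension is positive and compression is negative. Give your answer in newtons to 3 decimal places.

-88.739

N=3 nodes, M=3 members, R=3 reactions → 2N=6, M+R=6
member 0 (0-1): L=5.6775, (cx,cy)=(0.6466,0.7628)
member 1 (0-2): L=7.3000, (cx,cy)=(1.0000,0.0000)
member 2 (1-2): L=5.6504, (cx,cy)=(0.6423,-0.7665)
solve A·x = −loads:
  F[0-1] = -610.1100 N (compression)
  F[0-2] = -88.7393 N (compression)
  F[1-2] = +138.1686 N (tension)
  Rx@0 = +483.2300 N
  Ry@0 = +465.4152 N
  Ry@2 = -105.9052 N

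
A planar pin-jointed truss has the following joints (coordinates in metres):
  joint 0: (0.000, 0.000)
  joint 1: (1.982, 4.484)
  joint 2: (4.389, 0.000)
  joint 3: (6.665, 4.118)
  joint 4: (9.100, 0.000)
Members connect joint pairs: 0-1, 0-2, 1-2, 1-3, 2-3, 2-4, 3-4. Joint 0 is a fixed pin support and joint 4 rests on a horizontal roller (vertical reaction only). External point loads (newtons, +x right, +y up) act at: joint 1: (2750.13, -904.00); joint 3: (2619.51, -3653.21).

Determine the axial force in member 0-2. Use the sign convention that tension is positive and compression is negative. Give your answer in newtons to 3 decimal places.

N=5 nodes, M=7 members, R=3 reactions → 2N=10, M+R=10
member 0 (0-1): L=4.9025, (cx,cy)=(0.4043,0.9146)
member 1 (0-2): L=4.3890, (cx,cy)=(1.0000,0.0000)
member 2 (1-2): L=5.0892, (cx,cy)=(0.4730,-0.8811)
member 3 (1-3): L=4.6973, (cx,cy)=(0.9970,-0.0779)
member 4 (2-3): L=4.7051, (cx,cy)=(0.4837,0.8752)
member 5 (2-4): L=4.7110, (cx,cy)=(1.0000,0.0000)
member 6 (3-4): L=4.7841, (cx,cy)=(0.5090,-0.8608)
solve A·x = −loads:
  F[0-1] = +935.7597 N (tension)
  F[0-2] = +4991.3283 N (tension)
  F[1-2] = -1865.2703 N (compression)
  F[1-3] = -1494.1574 N (compression)
  F[2-3] = +1877.7688 N (tension)
  F[2-4] = +3200.7937 N (tension)
  F[3-4] = -6288.6086 N (compression)
  Rx@0 = -5369.6400 N
  Ry@0 = -855.8777 N
  Ry@4 = +5413.0877 N

4991.328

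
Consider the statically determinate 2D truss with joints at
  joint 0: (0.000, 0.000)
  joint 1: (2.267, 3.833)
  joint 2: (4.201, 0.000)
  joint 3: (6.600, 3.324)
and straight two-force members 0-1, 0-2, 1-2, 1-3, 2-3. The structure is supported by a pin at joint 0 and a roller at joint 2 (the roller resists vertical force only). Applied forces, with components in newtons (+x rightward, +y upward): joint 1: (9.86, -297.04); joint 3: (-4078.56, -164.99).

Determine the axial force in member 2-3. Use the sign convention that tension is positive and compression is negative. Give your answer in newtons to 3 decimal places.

-732.250

N=4 nodes, M=5 members, R=3 reactions → 2N=8, M+R=8
member 0 (0-1): L=4.4532, (cx,cy)=(0.5091,0.8607)
member 1 (0-2): L=4.2010, (cx,cy)=(1.0000,0.0000)
member 2 (1-2): L=4.2933, (cx,cy)=(0.4505,-0.8928)
member 3 (1-3): L=4.3628, (cx,cy)=(0.9932,-0.1167)
member 4 (2-3): L=4.0993, (cx,cy)=(0.5852,0.8109)
solve A·x = −loads:
  F[0-1] = -3788.2624 N (compression)
  F[0-2] = -2140.2103 N (compression)
  F[1-2] = +3799.7529 N (tension)
  F[1-3] = -3675.1279 N (compression)
  F[2-3] = -732.2500 N (compression)
  Rx@0 = +4068.7000 N
  Ry@0 = +3260.6533 N
  Ry@2 = -2798.6233 N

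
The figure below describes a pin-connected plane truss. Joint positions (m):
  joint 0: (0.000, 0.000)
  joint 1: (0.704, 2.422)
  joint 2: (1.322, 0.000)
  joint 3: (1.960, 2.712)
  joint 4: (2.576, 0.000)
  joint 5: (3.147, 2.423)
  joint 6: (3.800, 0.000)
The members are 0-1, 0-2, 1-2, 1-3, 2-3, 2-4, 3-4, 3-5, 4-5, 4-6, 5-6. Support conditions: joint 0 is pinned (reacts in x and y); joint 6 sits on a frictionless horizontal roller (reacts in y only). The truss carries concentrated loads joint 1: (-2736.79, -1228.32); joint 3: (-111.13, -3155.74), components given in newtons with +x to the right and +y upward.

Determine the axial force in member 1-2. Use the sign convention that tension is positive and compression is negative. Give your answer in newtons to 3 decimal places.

3376.020

N=7 nodes, M=11 members, R=3 reactions → 2N=14, M+R=14
member 0 (0-1): L=2.5222, (cx,cy)=(0.2791,0.9603)
member 1 (0-2): L=1.3220, (cx,cy)=(1.0000,0.0000)
member 2 (1-2): L=2.4996, (cx,cy)=(0.2472,-0.9690)
member 3 (1-3): L=1.2890, (cx,cy)=(0.9744,0.2250)
member 4 (2-3): L=2.7860, (cx,cy)=(0.2290,0.9734)
member 5 (2-4): L=1.2540, (cx,cy)=(1.0000,0.0000)
member 6 (3-4): L=2.7811, (cx,cy)=(0.2215,-0.9752)
member 7 (3-5): L=1.2217, (cx,cy)=(0.9716,-0.2366)
member 8 (4-5): L=2.4894, (cx,cy)=(0.2294,0.9733)
member 9 (4-6): L=1.2240, (cx,cy)=(1.0000,0.0000)
member 10 (5-6): L=2.5094, (cx,cy)=(0.2602,-0.9656)
solve A·x = −loads:
  F[0-1] = -4532.5936 N (compression)
  F[0-2] = -1582.7967 N (compression)
  F[1-2] = +3376.0196 N (tension)
  F[1-3] = +653.7403 N (tension)
  F[2-3] = -3360.5093 N (compression)
  F[2-4] = +21.4427 N (tension)
  F[3-4] = -28.6399 N (compression)
  F[3-5] = -15.5401 N (compression)
  F[4-5] = +28.6935 N (tension)
  F[4-6] = +8.5175 N (tension)
  F[5-6] = -32.7323 N (compression)
  Rx@0 = +2847.9200 N
  Ry@0 = +4352.4553 N
  Ry@6 = +31.6047 N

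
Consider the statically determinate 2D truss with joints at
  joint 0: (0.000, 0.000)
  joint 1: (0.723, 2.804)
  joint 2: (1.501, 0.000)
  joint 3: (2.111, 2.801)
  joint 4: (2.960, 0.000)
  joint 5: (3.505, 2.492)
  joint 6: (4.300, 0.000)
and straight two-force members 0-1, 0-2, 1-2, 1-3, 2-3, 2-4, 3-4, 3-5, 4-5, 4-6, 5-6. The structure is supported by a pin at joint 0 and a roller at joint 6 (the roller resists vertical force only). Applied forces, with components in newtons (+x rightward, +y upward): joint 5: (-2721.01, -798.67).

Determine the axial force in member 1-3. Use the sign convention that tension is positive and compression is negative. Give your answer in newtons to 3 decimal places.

-923.736

N=7 nodes, M=11 members, R=3 reactions → 2N=14, M+R=14
member 0 (0-1): L=2.8957, (cx,cy)=(0.2497,0.9683)
member 1 (0-2): L=1.5010, (cx,cy)=(1.0000,0.0000)
member 2 (1-2): L=2.9099, (cx,cy)=(0.2674,-0.9636)
member 3 (1-3): L=1.3880, (cx,cy)=(1.0000,-0.0022)
member 4 (2-3): L=2.8667, (cx,cy)=(0.2128,0.9771)
member 5 (2-4): L=1.4590, (cx,cy)=(1.0000,0.0000)
member 6 (3-4): L=2.9268, (cx,cy)=(0.2901,-0.9570)
member 7 (3-5): L=1.4278, (cx,cy)=(0.9763,-0.2164)
member 8 (4-5): L=2.5509, (cx,cy)=(0.2137,0.9769)
member 9 (4-6): L=1.3400, (cx,cy)=(1.0000,0.0000)
member 10 (5-6): L=2.6157, (cx,cy)=(0.3039,-0.9527)
solve A·x = −loads:
  F[0-1] = -1780.9878 N (compression)
  F[0-2] = -2276.3337 N (compression)
  F[1-2] = +1791.8056 N (tension)
  F[1-3] = -923.7361 N (compression)
  F[2-3] = -1767.0475 N (compression)
  F[2-4] = -1421.2631 N (compression)
  F[3-4] = +2254.5948 N (tension)
  F[3-5] = -2001.1689 N (compression)
  F[4-5] = -2208.6542 N (compression)
  F[4-6] = -295.3850 N (compression)
  F[5-6] = +971.8868 N (tension)
  Rx@0 = +2721.0100 N
  Ry@0 = +1724.5813 N
  Ry@6 = -925.9113 N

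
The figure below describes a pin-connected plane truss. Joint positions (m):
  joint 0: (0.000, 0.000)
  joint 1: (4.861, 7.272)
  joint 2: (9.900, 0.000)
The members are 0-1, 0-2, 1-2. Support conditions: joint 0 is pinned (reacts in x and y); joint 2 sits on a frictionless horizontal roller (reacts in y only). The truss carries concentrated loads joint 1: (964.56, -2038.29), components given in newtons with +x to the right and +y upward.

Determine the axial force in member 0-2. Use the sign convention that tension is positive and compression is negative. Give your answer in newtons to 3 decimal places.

1184.452

N=3 nodes, M=3 members, R=3 reactions → 2N=6, M+R=6
member 0 (0-1): L=8.7471, (cx,cy)=(0.5557,0.8314)
member 1 (0-2): L=9.9000, (cx,cy)=(1.0000,0.0000)
member 2 (1-2): L=8.8472, (cx,cy)=(0.5696,-0.8220)
solve A·x = −loads:
  F[0-1] = -395.6822 N (compression)
  F[0-2] = +1184.4520 N (tension)
  F[1-2] = -2079.6033 N (compression)
  Rx@0 = -964.5600 N
  Ry@0 = +328.9559 N
  Ry@2 = +1709.3341 N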